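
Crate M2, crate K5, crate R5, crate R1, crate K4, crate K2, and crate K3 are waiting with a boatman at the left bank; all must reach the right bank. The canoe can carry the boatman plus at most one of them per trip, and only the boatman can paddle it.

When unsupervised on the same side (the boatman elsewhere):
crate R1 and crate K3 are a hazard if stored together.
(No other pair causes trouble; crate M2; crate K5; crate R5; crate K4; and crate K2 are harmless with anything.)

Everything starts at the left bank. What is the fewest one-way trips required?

Counting alone: the boatman can take at most 1 across per trip to the right bank, so moving all 7 needs at least 7 loaded trips out, with a return between consecutive ones — at least 13 crossings.
The plan below uses exactly 13 crossings, so it is optimal:
1. Boatman goes to the right bank with crate R1.
2. Boatman goes back to the left bank alone.
3. Boatman goes to the right bank with crate M2.
4. Boatman goes back to the left bank alone.
5. Boatman goes to the right bank with crate K5.
6. Boatman goes back to the left bank alone.
7. Boatman goes to the right bank with crate R5.
8. Boatman goes back to the left bank alone.
9. Boatman goes to the right bank with crate K4.
10. Boatman goes back to the left bank alone.
11. Boatman goes to the right bank with crate K2.
12. Boatman goes back to the left bank alone.
13. Boatman goes to the right bank with crate K3.

13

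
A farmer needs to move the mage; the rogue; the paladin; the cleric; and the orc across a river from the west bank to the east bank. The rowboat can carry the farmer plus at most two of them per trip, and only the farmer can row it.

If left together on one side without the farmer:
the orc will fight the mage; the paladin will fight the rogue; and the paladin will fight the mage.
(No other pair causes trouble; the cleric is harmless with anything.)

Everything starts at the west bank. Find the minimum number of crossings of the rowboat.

Counting alone: the farmer can take at most 2 across per trip to the east bank, so moving all 5 needs at least 3 loaded trips out, with a return between consecutive ones — at least 5 crossings.
The plan below uses exactly 5 crossings, so it is optimal:
1. Farmer goes to the east bank with the mage and the rogue.
2. Farmer goes back to the west bank alone.
3. Farmer goes to the east bank with the cleric.
4. Farmer goes back to the west bank alone.
5. Farmer goes to the east bank with the orc and the paladin.

5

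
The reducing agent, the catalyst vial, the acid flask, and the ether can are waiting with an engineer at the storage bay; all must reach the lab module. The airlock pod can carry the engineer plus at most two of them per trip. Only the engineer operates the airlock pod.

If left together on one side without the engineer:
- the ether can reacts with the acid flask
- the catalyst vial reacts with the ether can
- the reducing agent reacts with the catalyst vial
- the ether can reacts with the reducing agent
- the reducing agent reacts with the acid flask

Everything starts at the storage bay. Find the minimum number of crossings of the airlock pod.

5

Counting alone: the engineer can take at most 2 across per trip to the lab module, so moving all 4 needs at least 2 loaded trips out, with a return between consecutive ones — at least 3 crossings.
The safety rule pushes this higher. Following every safe sequence of crossings, the most of the 4 that can be at the lab module as the airlock pod arrives there on crossing 3 is 3 — never all 4.
So no plan with fewer than 5 crossings exists, and this one achieves 5:
1. Engineer goes to the lab module with the ether can and the reducing agent.
2. Engineer goes back to the storage bay with the reducing agent.
3. Engineer goes to the lab module with the acid flask and the catalyst vial.
4. Engineer goes back to the storage bay with the ether can.
5. Engineer goes to the lab module with the ether can and the reducing agent.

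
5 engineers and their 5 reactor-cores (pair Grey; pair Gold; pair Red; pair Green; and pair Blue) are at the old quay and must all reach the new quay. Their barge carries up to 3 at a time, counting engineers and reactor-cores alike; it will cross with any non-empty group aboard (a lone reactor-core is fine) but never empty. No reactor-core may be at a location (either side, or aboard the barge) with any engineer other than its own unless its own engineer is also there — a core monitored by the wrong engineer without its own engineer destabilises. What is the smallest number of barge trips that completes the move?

11

Counting alone: each trip to the new quay takes at most 3 across and each return brings at least 1 back, so after t trips out (and t−1 returns) at most 3t − (t−1) of the 10 are across; that first reaches 10 at t = 5, so at least 9 crossings are needed.
The safety rule pushes this higher. Following every safe sequence of crossings, the most of the 10 that can be at the new quay as the barge arrives there on crossing 9 is 9 — never all 10.
So no plan with fewer than 11 crossings exists, and this one achieves 11:
1. engineer Grey and reactor-core Grey cross → the new quay.
2. engineer Grey crosses ← the old quay.
3. reactor-core Gold, reactor-core Green, and reactor-core Red cross → the new quay.
4. reactor-core Grey crosses ← the old quay.
5. engineer Gold, engineer Green, and engineer Red cross → the new quay.
6. engineer Gold and reactor-core Gold cross ← the old quay.
7. engineer Blue, engineer Gold, and engineer Grey cross → the new quay.
8. reactor-core Red crosses ← the old quay.
9. reactor-core Gold and reactor-core Grey cross → the new quay.
10. reactor-core Grey crosses ← the old quay.
11. reactor-core Blue, reactor-core Grey, and reactor-core Red cross → the new quay.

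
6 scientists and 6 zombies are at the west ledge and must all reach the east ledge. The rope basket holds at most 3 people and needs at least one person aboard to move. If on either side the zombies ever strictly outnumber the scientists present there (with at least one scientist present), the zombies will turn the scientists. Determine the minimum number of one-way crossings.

impossible

Following every safe sequence of crossings from the start, the most of the 12 that can be at the east ledge as the rope basket arrives there on crossings 1, 3, 5 is 3, 5, 6 respectively; the best ever achieved is 6 of 12.
From crossing 7 on, no configuration arises that was not already reachable earlier: only 17 distinct safe configurations (who is on which side, and where the rope basket is) can ever be reached, none of them has everyone across, and every continuation just revisits them. They are: 0 scientists + 0 zombies across (rope basket back at the start); 0 scientists + 1 zombie across (rope basket there); 0 scientists + 1 zombie across (rope basket back at the start); 0 scientists + 2 zombies across (rope basket there); 0 scientists + 2 zombies across (rope basket back at the start); 0 scientists + 3 zombies across (rope basket there); 0 scientists + 3 zombies across (rope basket back at the start); 0 scientists + 4 zombies across (rope basket there); 0 scientists + 4 zombies across (rope basket back at the start); 0 scientists + 5 zombies across (rope basket there); 0 scientists + 5 zombies across (rope basket back at the start); 0 scientists + 6 zombies across (rope basket there); 1 scientist + 1 zombie across (rope basket there); 1 scientist + 1 zombie across (rope basket back at the start); 2 scientists + 2 zombies across (rope basket there); 2 scientists + 2 zombies across (rope basket back at the start); 3 scientists + 3 zombies across (rope basket there). So no valid plan exists.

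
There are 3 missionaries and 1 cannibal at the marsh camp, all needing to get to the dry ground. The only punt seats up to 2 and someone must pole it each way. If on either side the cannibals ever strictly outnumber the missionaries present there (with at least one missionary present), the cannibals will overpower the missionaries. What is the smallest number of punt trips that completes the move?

Counting alone: each trip to the dry ground takes at most 2 across and each return brings at least 1 back, so after t trips out (and t−1 returns) at most 2t − (t−1) of the 4 are across; that first reaches 4 at t = 3, so at least 5 crossings are needed.
The plan below uses exactly 5 crossings, so it is optimal:
1. 1 missionary and 1 cannibal → the dry ground.  (the marsh camp: 2M 0C; the dry ground: 1M 1C)
2. 1 cannibal ← the marsh camp.  (the marsh camp: 2M 1C; the dry ground: 1M 0C)
3. 1 missionary and 1 cannibal → the dry ground.  (the marsh camp: 1M 0C; the dry ground: 2M 1C)
4. 1 cannibal ← the marsh camp.  (the marsh camp: 1M 1C; the dry ground: 2M 0C)
5. 1 missionary and 1 cannibal → the dry ground.  (the marsh camp: 0M 0C; the dry ground: 3M 1C)

5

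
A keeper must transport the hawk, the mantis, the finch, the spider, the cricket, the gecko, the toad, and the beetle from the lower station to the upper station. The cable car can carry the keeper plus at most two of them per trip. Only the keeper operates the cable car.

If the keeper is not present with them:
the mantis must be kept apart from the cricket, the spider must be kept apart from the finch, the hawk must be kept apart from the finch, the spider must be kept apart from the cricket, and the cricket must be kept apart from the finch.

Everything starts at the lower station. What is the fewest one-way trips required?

13

Counting alone: the keeper can take at most 2 across per trip to the upper station, so moving all 8 needs at least 4 loaded trips out, with a return between consecutive ones — at least 7 crossings.
The safety rule pushes this higher. Following every safe sequence of crossings, the most of the 8 that can be at the upper station as the cable car arrives there on crossings 7, 9, 11 is 5, 6, 7 respectively — never all 8.
So no plan with fewer than 13 crossings exists, and this one achieves 13:
1. Keeper goes to the upper station with the cricket and the finch.  [the lower station: the beetle, the gecko, the hawk, the mantis, the spider, the toad | the upper station: the cricket, the finch]
2. Keeper goes back to the lower station with the finch.  [the lower station: the beetle, the finch, the gecko, the hawk, the mantis, the spider, the toad | the upper station: the cricket]
3. Keeper goes to the upper station with the finch and the hawk.  [the lower station: the beetle, the gecko, the mantis, the spider, the toad | the upper station: the cricket, the finch, the hawk]
4. Keeper goes back to the lower station with the finch.  [the lower station: the beetle, the finch, the gecko, the mantis, the spider, the toad | the upper station: the cricket, the hawk]
5. Keeper goes to the upper station with the mantis and the spider.  [the lower station: the beetle, the finch, the gecko, the toad | the upper station: the cricket, the hawk, the mantis, the spider]
6. Keeper goes back to the lower station with the cricket.  [the lower station: the beetle, the cricket, the finch, the gecko, the toad | the upper station: the hawk, the mantis, the spider]
7. Keeper goes to the upper station with the finch and the gecko.  [the lower station: the beetle, the cricket, the toad | the upper station: the finch, the gecko, the hawk, the mantis, the spider]
8. Keeper goes back to the lower station with the finch.  [the lower station: the beetle, the cricket, the finch, the toad | the upper station: the gecko, the hawk, the mantis, the spider]
9. Keeper goes to the upper station with the finch and the toad.  [the lower station: the beetle, the cricket | the upper station: the finch, the gecko, the hawk, the mantis, the spider, the toad]
10. Keeper goes back to the lower station with the finch.  [the lower station: the beetle, the cricket, the finch | the upper station: the gecko, the hawk, the mantis, the spider, the toad]
11. Keeper goes to the upper station with the beetle and the finch.  [the lower station: the cricket | the upper station: the beetle, the finch, the gecko, the hawk, the mantis, the spider, the toad]
12. Keeper goes back to the lower station with the finch.  [the lower station: the cricket, the finch | the upper station: the beetle, the gecko, the hawk, the mantis, the spider, the toad]
13. Keeper goes to the upper station with the cricket and the finch.  [the lower station: — | the upper station: the beetle, the cricket, the finch, the gecko, the hawk, the mantis, the spider, the toad]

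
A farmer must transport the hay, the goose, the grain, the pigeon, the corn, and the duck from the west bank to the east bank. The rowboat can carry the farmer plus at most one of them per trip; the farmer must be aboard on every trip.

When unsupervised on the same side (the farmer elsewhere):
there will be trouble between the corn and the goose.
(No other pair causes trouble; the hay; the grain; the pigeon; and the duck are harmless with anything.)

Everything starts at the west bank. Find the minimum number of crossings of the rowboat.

11

Counting alone: the farmer can take at most 1 across per trip to the east bank, so moving all 6 needs at least 6 loaded trips out, with a return between consecutive ones — at least 11 crossings.
The plan below uses exactly 11 crossings, so it is optimal:
1. Farmer goes to the east bank with the goose.  [the west bank: the corn, the duck, the grain, the hay, the pigeon | the east bank: the goose]
2. Farmer goes back to the west bank alone.  [the west bank: the corn, the duck, the grain, the hay, the pigeon | the east bank: the goose]
3. Farmer goes to the east bank with the hay.  [the west bank: the corn, the duck, the grain, the pigeon | the east bank: the goose, the hay]
4. Farmer goes back to the west bank alone.  [the west bank: the corn, the duck, the grain, the pigeon | the east bank: the goose, the hay]
5. Farmer goes to the east bank with the grain.  [the west bank: the corn, the duck, the pigeon | the east bank: the goose, the grain, the hay]
6. Farmer goes back to the west bank alone.  [the west bank: the corn, the duck, the pigeon | the east bank: the goose, the grain, the hay]
7. Farmer goes to the east bank with the pigeon.  [the west bank: the corn, the duck | the east bank: the goose, the grain, the hay, the pigeon]
8. Farmer goes back to the west bank alone.  [the west bank: the corn, the duck | the east bank: the goose, the grain, the hay, the pigeon]
9. Farmer goes to the east bank with the duck.  [the west bank: the corn | the east bank: the duck, the goose, the grain, the hay, the pigeon]
10. Farmer goes back to the west bank alone.  [the west bank: the corn | the east bank: the duck, the goose, the grain, the hay, the pigeon]
11. Farmer goes to the east bank with the corn.  [the west bank: — | the east bank: the corn, the duck, the goose, the grain, the hay, the pigeon]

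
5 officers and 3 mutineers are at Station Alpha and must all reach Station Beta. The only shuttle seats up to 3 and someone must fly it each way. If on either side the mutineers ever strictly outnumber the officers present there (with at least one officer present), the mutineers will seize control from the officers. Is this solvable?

Yes

1. 2 mutineers → Station Beta.  (Station Alpha: 5O 1M; Station Beta: 0O 2M)
2. 1 mutineer ← Station Alpha.  (Station Alpha: 5O 2M; Station Beta: 0O 1M)
3. 2 officers and 1 mutineer → Station Beta.  (Station Alpha: 3O 1M; Station Beta: 2O 2M)
4. 1 mutineer ← Station Alpha.  (Station Alpha: 3O 2M; Station Beta: 2O 1M)
5. 1 officer and 2 mutineers → Station Beta.  (Station Alpha: 2O 0M; Station Beta: 3O 3M)
6. 1 mutineer ← Station Alpha.  (Station Alpha: 2O 1M; Station Beta: 3O 2M)
7. 2 officers and 1 mutineer → Station Beta.  (Station Alpha: 0O 0M; Station Beta: 5O 3M)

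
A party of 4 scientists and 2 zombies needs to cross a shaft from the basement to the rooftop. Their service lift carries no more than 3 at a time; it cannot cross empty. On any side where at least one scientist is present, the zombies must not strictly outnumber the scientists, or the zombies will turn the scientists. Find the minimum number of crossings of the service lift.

Counting alone: each trip to the rooftop takes at most 3 across and each return brings at least 1 back, so after t trips out (and t−1 returns) at most 3t − (t−1) of the 6 are across; that first reaches 6 at t = 3, so at least 5 crossings are needed.
The plan below uses exactly 5 crossings, so it is optimal:
1. 2 zombies → the rooftop.  (the basement: 4S 0Z; the rooftop: 0S 2Z)
2. 1 zombie ← the basement.  (the basement: 4S 1Z; the rooftop: 0S 1Z)
3. 2 scientists and 1 zombie → the rooftop.  (the basement: 2S 0Z; the rooftop: 2S 2Z)
4. 1 zombie ← the basement.  (the basement: 2S 1Z; the rooftop: 2S 1Z)
5. 2 scientists and 1 zombie → the rooftop.  (the basement: 0S 0Z; the rooftop: 4S 2Z)

5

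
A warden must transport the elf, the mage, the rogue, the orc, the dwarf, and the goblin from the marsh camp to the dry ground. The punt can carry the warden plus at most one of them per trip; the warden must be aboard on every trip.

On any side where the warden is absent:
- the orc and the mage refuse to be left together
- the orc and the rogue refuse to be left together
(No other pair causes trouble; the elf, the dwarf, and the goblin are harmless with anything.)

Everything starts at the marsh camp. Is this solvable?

Yes

1. Warden goes to the dry ground with the orc.  [the marsh camp: the dwarf, the elf, the goblin, the mage, the rogue | the dry ground: the orc]
2. Warden goes back to the marsh camp alone.  [the marsh camp: the dwarf, the elf, the goblin, the mage, the rogue | the dry ground: the orc]
3. Warden goes to the dry ground with the elf.  [the marsh camp: the dwarf, the goblin, the mage, the rogue | the dry ground: the elf, the orc]
4. Warden goes back to the marsh camp alone.  [the marsh camp: the dwarf, the goblin, the mage, the rogue | the dry ground: the elf, the orc]
5. Warden goes to the dry ground with the mage.  [the marsh camp: the dwarf, the goblin, the rogue | the dry ground: the elf, the mage, the orc]
6. Warden goes back to the marsh camp with the orc.  [the marsh camp: the dwarf, the goblin, the orc, the rogue | the dry ground: the elf, the mage]
7. Warden goes to the dry ground with the rogue.  [the marsh camp: the dwarf, the goblin, the orc | the dry ground: the elf, the mage, the rogue]
8. Warden goes back to the marsh camp alone.  [the marsh camp: the dwarf, the goblin, the orc | the dry ground: the elf, the mage, the rogue]
9. Warden goes to the dry ground with the dwarf.  [the marsh camp: the goblin, the orc | the dry ground: the dwarf, the elf, the mage, the rogue]
10. Warden goes back to the marsh camp alone.  [the marsh camp: the goblin, the orc | the dry ground: the dwarf, the elf, the mage, the rogue]
11. Warden goes to the dry ground with the goblin.  [the marsh camp: the orc | the dry ground: the dwarf, the elf, the goblin, the mage, the rogue]
12. Warden goes back to the marsh camp alone.  [the marsh camp: the orc | the dry ground: the dwarf, the elf, the goblin, the mage, the rogue]
13. Warden goes to the dry ground with the orc.  [the marsh camp: — | the dry ground: the dwarf, the elf, the goblin, the mage, the orc, the rogue]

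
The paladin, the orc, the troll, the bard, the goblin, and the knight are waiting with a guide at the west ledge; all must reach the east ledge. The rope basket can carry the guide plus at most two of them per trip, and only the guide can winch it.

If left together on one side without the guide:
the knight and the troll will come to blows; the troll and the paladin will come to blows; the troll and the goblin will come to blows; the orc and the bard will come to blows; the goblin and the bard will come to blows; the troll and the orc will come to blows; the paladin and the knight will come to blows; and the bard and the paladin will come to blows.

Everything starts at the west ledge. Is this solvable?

No

Whatever the first load, the items left behind include a forbidden pair without the guide. No opening move is safe, so no plan exists.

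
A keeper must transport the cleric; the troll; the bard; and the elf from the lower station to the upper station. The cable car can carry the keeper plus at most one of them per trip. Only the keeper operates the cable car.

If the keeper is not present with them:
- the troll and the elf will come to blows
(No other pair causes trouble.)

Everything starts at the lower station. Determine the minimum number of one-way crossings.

7

Counting alone: the keeper can take at most 1 across per trip to the upper station, so moving all 4 needs at least 4 loaded trips out, with a return between consecutive ones — at least 7 crossings.
The plan below uses exactly 7 crossings, so it is optimal:
1. Keeper goes to the upper station with the troll.  [the lower station: the bard, the cleric, the elf | the upper station: the troll]
2. Keeper goes back to the lower station alone.  [the lower station: the bard, the cleric, the elf | the upper station: the troll]
3. Keeper goes to the upper station with the cleric.  [the lower station: the bard, the elf | the upper station: the cleric, the troll]
4. Keeper goes back to the lower station alone.  [the lower station: the bard, the elf | the upper station: the cleric, the troll]
5. Keeper goes to the upper station with the bard.  [the lower station: the elf | the upper station: the bard, the cleric, the troll]
6. Keeper goes back to the lower station alone.  [the lower station: the elf | the upper station: the bard, the cleric, the troll]
7. Keeper goes to the upper station with the elf.  [the lower station: — | the upper station: the bard, the cleric, the elf, the troll]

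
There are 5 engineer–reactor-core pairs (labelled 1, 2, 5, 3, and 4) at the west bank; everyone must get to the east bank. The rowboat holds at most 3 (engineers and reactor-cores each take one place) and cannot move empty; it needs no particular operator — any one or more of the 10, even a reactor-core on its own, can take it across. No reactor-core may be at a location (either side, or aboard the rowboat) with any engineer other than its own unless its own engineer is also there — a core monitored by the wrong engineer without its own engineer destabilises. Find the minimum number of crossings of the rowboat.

11

Counting alone: each trip to the east bank takes at most 3 across and each return brings at least 1 back, so after t trips out (and t−1 returns) at most 3t − (t−1) of the 10 are across; that first reaches 10 at t = 5, so at least 9 crossings are needed.
The safety rule pushes this higher. Following every safe sequence of crossings, the most of the 10 that can be at the east bank as the rowboat arrives there on crossing 9 is 9 — never all 10.
So no plan with fewer than 11 crossings exists, and this one achieves 11:
1. engineer 1 and reactor-core 1 cross → the east bank.
2. engineer 1 crosses ← the west bank.
3. reactor-core 2, reactor-core 3, and reactor-core 5 cross → the east bank.
4. reactor-core 1 crosses ← the west bank.
5. engineer 2, engineer 3, and engineer 5 cross → the east bank.
6. engineer 2 and reactor-core 2 cross ← the west bank.
7. engineer 1, engineer 2, and engineer 4 cross → the east bank.
8. reactor-core 5 crosses ← the west bank.
9. reactor-core 1 and reactor-core 2 cross → the east bank.
10. reactor-core 1 crosses ← the west bank.
11. reactor-core 1, reactor-core 4, and reactor-core 5 cross → the east bank.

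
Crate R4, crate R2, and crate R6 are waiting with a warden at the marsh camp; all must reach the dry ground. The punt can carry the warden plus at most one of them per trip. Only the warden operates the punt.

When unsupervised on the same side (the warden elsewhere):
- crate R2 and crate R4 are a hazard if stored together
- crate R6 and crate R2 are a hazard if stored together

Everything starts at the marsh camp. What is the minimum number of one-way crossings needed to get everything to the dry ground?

Counting alone: the warden can take at most 1 across per trip to the dry ground, so moving all 3 needs at least 3 loaded trips out, with a return between consecutive ones — at least 5 crossings.
The safety rule pushes this higher. Following every safe sequence of crossings, the most of the 3 that can be at the dry ground as the punt arrives there on crossing 5 is 2 — never all 3.
So no plan with fewer than 7 crossings exists, and this one achieves 7:
1. Warden goes to the dry ground with crate R2.
2. Warden goes back to the marsh camp alone.
3. Warden goes to the dry ground with crate R4.
4. Warden goes back to the marsh camp with crate R2.
5. Warden goes to the dry ground with crate R6.
6. Warden goes back to the marsh camp alone.
7. Warden goes to the dry ground with crate R2.

7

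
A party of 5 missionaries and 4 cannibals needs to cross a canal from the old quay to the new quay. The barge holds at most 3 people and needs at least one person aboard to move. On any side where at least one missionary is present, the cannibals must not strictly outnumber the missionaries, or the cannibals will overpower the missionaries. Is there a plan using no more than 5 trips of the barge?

No

Counting alone: each trip to the new quay takes at most 3 across and each return brings at least 1 back, so after t trips out (and t−1 returns) at most 3t − (t−1) of the 9 are across; that first reaches 9 at t = 4, so at least 7 crossings are needed.
Since 5 < 7, 5 crossings cannot be enough. (The shortest complete plan in fact takes 7:)
1. 3 cannibals → the new quay.  (the old quay: 5M 1C; the new quay: 0M 3C)
2. 1 cannibal ← the old quay.  (the old quay: 5M 2C; the new quay: 0M 2C)
3. 3 missionaries → the new quay.  (the old quay: 2M 2C; the new quay: 3M 2C)
4. 1 missionary ← the old quay.  (the old quay: 3M 2C; the new quay: 2M 2C)
5. 2 missionaries and 1 cannibal → the new quay.  (the old quay: 1M 1C; the new quay: 4M 3C)
6. 1 missionary ← the old quay.  (the old quay: 2M 1C; the new quay: 3M 3C)
7. 2 missionaries and 1 cannibal → the new quay.  (the old quay: 0M 0C; the new quay: 5M 4C)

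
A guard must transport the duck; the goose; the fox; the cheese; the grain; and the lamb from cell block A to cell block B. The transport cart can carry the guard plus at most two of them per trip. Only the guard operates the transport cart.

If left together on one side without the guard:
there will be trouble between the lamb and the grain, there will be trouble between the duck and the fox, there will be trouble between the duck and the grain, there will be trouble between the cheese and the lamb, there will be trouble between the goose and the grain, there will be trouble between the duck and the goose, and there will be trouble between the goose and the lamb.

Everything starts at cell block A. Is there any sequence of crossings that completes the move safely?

No

Whatever the first load, the items left behind include a forbidden pair without the guard. No opening move is safe, so no plan exists.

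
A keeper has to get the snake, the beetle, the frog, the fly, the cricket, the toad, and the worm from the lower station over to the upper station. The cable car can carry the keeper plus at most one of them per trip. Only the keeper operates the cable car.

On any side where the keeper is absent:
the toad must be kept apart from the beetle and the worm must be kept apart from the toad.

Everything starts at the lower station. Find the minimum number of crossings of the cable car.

Counting alone: the keeper can take at most 1 across per trip to the upper station, so moving all 7 needs at least 7 loaded trips out, with a return between consecutive ones — at least 13 crossings.
The safety rule pushes this higher. Following every safe sequence of crossings, the most of the 7 that can be at the upper station as the cable car arrives there on crossing 13 is 6 — never all 7.
So no plan with fewer than 15 crossings exists, and this one achieves 15:
1. Keeper goes to the upper station with the toad.  [the lower station: the beetle, the cricket, the fly, the frog, the snake, the worm | the upper station: the toad]
2. Keeper goes back to the lower station alone.  [the lower station: the beetle, the cricket, the fly, the frog, the snake, the worm | the upper station: the toad]
3. Keeper goes to the upper station with the snake.  [the lower station: the beetle, the cricket, the fly, the frog, the worm | the upper station: the snake, the toad]
4. Keeper goes back to the lower station alone.  [the lower station: the beetle, the cricket, the fly, the frog, the worm | the upper station: the snake, the toad]
5. Keeper goes to the upper station with the beetle.  [the lower station: the cricket, the fly, the frog, the worm | the upper station: the beetle, the snake, the toad]
6. Keeper goes back to the lower station with the toad.  [the lower station: the cricket, the fly, the frog, the toad, the worm | the upper station: the beetle, the snake]
7. Keeper goes to the upper station with the worm.  [the lower station: the cricket, the fly, the frog, the toad | the upper station: the beetle, the snake, the worm]
8. Keeper goes back to the lower station alone.  [the lower station: the cricket, the fly, the frog, the toad | the upper station: the beetle, the snake, the worm]
9. Keeper goes to the upper station with the frog.  [the lower station: the cricket, the fly, the toad | the upper station: the beetle, the frog, the snake, the worm]
10. Keeper goes back to the lower station alone.  [the lower station: the cricket, the fly, the toad | the upper station: the beetle, the frog, the snake, the worm]
11. Keeper goes to the upper station with the fly.  [the lower station: the cricket, the toad | the upper station: the beetle, the fly, the frog, the snake, the worm]
12. Keeper goes back to the lower station alone.  [the lower station: the cricket, the toad | the upper station: the beetle, the fly, the frog, the snake, the worm]
13. Keeper goes to the upper station with the cricket.  [the lower station: the toad | the upper station: the beetle, the cricket, the fly, the frog, the snake, the worm]
14. Keeper goes back to the lower station alone.  [the lower station: the toad | the upper station: the beetle, the cricket, the fly, the frog, the snake, the worm]
15. Keeper goes to the upper station with the toad.  [the lower station: — | the upper station: the beetle, the cricket, the fly, the frog, the snake, the toad, the worm]

15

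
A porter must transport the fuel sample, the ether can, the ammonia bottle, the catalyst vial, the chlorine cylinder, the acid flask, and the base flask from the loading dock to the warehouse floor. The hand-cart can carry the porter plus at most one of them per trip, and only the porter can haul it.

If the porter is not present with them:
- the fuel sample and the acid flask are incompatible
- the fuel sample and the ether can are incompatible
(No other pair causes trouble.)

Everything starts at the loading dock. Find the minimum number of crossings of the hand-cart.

Counting alone: the porter can take at most 1 across per trip to the warehouse floor, so moving all 7 needs at least 7 loaded trips out, with a return between consecutive ones — at least 13 crossings.
The safety rule pushes this higher. Following every safe sequence of crossings, the most of the 7 that can be at the warehouse floor as the hand-cart arrives there on crossing 13 is 6 — never all 7.
So no plan with fewer than 15 crossings exists, and this one achieves 15:
1. Porter goes to the warehouse floor with the fuel sample.
2. Porter goes back to the loading dock alone.
3. Porter goes to the warehouse floor with the ether can.
4. Porter goes back to the loading dock with the fuel sample.
5. Porter goes to the warehouse floor with the acid flask.
6. Porter goes back to the loading dock alone.
7. Porter goes to the warehouse floor with the ammonia bottle.
8. Porter goes back to the loading dock alone.
9. Porter goes to the warehouse floor with the catalyst vial.
10. Porter goes back to the loading dock alone.
11. Porter goes to the warehouse floor with the chlorine cylinder.
12. Porter goes back to the loading dock alone.
13. Porter goes to the warehouse floor with the base flask.
14. Porter goes back to the loading dock alone.
15. Porter goes to the warehouse floor with the fuel sample.

15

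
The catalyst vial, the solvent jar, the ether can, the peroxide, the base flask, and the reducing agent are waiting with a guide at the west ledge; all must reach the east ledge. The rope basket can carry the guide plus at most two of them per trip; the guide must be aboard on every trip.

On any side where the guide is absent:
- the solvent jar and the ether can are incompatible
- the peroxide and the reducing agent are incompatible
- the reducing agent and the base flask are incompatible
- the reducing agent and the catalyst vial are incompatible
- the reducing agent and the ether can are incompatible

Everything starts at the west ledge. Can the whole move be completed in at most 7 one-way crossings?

Yes

Yes — this plan uses 7 crossings (≤ 7):
1. Guide goes to the east ledge with the reducing agent and the solvent jar.  [the west ledge: the base flask, the catalyst vial, the ether can, the peroxide | the east ledge: the reducing agent, the solvent jar]
2. Guide goes back to the west ledge alone.  [the west ledge: the base flask, the catalyst vial, the ether can, the peroxide | the east ledge: the reducing agent, the solvent jar]
3. Guide goes to the east ledge with the catalyst vial and the ether can.  [the west ledge: the base flask, the peroxide | the east ledge: the catalyst vial, the ether can, the reducing agent, the solvent jar]
4. Guide goes back to the west ledge with the reducing agent and the solvent jar.  [the west ledge: the base flask, the peroxide, the reducing agent, the solvent jar | the east ledge: the catalyst vial, the ether can]
5. Guide goes to the east ledge with the base flask and the peroxide.  [the west ledge: the reducing agent, the solvent jar | the east ledge: the base flask, the catalyst vial, the ether can, the peroxide]
6. Guide goes back to the west ledge alone.  [the west ledge: the reducing agent, the solvent jar | the east ledge: the base flask, the catalyst vial, the ether can, the peroxide]
7. Guide goes to the east ledge with the reducing agent and the solvent jar.  [the west ledge: — | the east ledge: the base flask, the catalyst vial, the ether can, the peroxide, the reducing agent, the solvent jar]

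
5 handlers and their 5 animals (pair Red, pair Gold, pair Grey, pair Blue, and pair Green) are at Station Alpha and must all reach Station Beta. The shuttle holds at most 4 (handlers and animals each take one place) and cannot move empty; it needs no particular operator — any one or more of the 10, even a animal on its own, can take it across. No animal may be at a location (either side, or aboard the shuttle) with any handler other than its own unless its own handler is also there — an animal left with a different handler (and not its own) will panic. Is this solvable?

1. animal Red and handler Red cross → Station Beta.
2. handler Red crosses ← Station Alpha.
3. animal Blue, animal Gold, animal Green, and animal Grey cross → Station Beta.
4. animal Red crosses ← Station Alpha.
5. handler Blue, handler Gold, handler Green, and handler Grey cross → Station Beta.
6. animal Gold and handler Gold cross ← Station Alpha.
7. animal Gold, animal Red, handler Gold, and handler Red cross → Station Beta.

Yes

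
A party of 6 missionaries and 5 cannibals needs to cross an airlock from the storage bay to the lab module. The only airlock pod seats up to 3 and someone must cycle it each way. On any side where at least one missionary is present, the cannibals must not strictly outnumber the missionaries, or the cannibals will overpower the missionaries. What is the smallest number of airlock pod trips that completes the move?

Counting alone: each trip to the lab module takes at most 3 across and each return brings at least 1 back, so after t trips out (and t−1 returns) at most 3t − (t−1) of the 11 are across; that first reaches 11 at t = 5, so at least 9 crossings are needed.
The plan below uses exactly 9 crossings, so it is optimal:
1. 3 cannibals → the lab module.  (the storage bay: 6M 2C; the lab module: 0M 3C)
2. 1 cannibal ← the storage bay.  (the storage bay: 6M 3C; the lab module: 0M 2C)
3. 3 missionaries → the lab module.  (the storage bay: 3M 3C; the lab module: 3M 2C)
4. 1 missionary ← the storage bay.  (the storage bay: 4M 3C; the lab module: 2M 2C)
5. 2 missionaries and 1 cannibal → the lab module.  (the storage bay: 2M 2C; the lab module: 4M 3C)
6. 1 missionary ← the storage bay.  (the storage bay: 3M 2C; the lab module: 3M 3C)
7. 2 missionaries and 1 cannibal → the lab module.  (the storage bay: 1M 1C; the lab module: 5M 4C)
8. 1 missionary ← the storage bay.  (the storage bay: 2M 1C; the lab module: 4M 4C)
9. 2 missionaries and 1 cannibal → the lab module.  (the storage bay: 0M 0C; the lab module: 6M 5C)

9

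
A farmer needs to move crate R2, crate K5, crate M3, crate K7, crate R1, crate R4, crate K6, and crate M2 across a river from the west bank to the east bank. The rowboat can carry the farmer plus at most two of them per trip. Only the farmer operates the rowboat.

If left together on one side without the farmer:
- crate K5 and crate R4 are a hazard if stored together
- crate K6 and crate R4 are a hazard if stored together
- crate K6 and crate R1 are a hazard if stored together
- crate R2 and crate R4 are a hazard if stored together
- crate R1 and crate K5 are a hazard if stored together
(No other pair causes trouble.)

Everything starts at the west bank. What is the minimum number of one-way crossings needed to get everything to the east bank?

Counting alone: the farmer can take at most 2 across per trip to the east bank, so moving all 8 needs at least 4 loaded trips out, with a return between consecutive ones — at least 7 crossings.
The safety rule pushes this higher. Following every safe sequence of crossings, the most of the 8 that can be at the east bank as the rowboat arrives there on crossing 7 is 7 — never all 8.
So no plan with fewer than 9 crossings exists, and this one achieves 9:
1. Farmer goes to the east bank with crate R1 and crate R4.
2. Farmer goes back to the west bank alone.
3. Farmer goes to the east bank with crate K5 and crate R2.
4. Farmer goes back to the west bank with crate R1 and crate R4.
5. Farmer goes to the east bank with crate K6 and crate M3.
6. Farmer goes back to the west bank alone.
7. Farmer goes to the east bank with crate K7 and crate M2.
8. Farmer goes back to the west bank alone.
9. Farmer goes to the east bank with crate R1 and crate R4.

9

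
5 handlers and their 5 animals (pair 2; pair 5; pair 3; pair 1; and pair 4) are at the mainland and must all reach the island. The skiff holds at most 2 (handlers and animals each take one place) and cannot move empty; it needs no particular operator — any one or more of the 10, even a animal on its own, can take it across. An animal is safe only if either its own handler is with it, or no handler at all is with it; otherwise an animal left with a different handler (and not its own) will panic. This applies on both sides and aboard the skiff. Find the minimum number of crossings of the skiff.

Following every safe sequence of crossings from the start, the most of the 10 that can be at the island as the skiff arrives there on crossings 1, 3, 5, 7 is 2, 3, 4, 5 respectively; the best ever achieved is 5 of 10.
From crossing 9 on, no configuration arises that was not already reachable earlier: only 82 distinct safe configurations (who is on which side, and where the skiff is) can ever be reached, none of them has everyone across, and every continuation just revisits them. So no valid plan exists.

impossible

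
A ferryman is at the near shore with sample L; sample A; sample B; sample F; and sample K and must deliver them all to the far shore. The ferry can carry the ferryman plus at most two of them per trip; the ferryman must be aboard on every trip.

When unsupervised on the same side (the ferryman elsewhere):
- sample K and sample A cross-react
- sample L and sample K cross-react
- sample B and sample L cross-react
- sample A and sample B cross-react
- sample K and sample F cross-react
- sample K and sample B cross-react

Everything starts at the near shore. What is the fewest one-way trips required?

7

Counting alone: the ferryman can take at most 2 across per trip to the far shore, so moving all 5 needs at least 3 loaded trips out, with a return between consecutive ones — at least 5 crossings.
The safety rule pushes this higher. Following every safe sequence of crossings, the most of the 5 that can be at the far shore as the ferry arrives there on crossing 5 is 4 — never all 5.
So no plan with fewer than 7 crossings exists, and this one achieves 7:
1. Ferryman goes to the far shore with sample B and sample K.  [the near shore: sample A, sample F, sample L | the far shore: sample B, sample K]
2. Ferryman goes back to the near shore with sample B.  [the near shore: sample A, sample B, sample F, sample L | the far shore: sample K]
3. Ferryman goes to the far shore with sample A and sample L.  [the near shore: sample B, sample F | the far shore: sample A, sample K, sample L]
4. Ferryman goes back to the near shore with sample K.  [the near shore: sample B, sample F, sample K | the far shore: sample A, sample L]
5. Ferryman goes to the far shore with sample B and sample F.  [the near shore: sample K | the far shore: sample A, sample B, sample F, sample L]
6. Ferryman goes back to the near shore with sample B.  [the near shore: sample B, sample K | the far shore: sample A, sample F, sample L]
7. Ferryman goes to the far shore with sample B and sample K.  [the near shore: — | the far shore: sample A, sample B, sample F, sample K, sample L]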